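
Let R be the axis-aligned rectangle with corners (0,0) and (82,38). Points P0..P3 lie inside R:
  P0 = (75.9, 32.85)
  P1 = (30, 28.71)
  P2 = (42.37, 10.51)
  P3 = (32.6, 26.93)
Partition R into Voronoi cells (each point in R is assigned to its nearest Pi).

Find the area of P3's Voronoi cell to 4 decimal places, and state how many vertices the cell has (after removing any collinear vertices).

Area of P3's cell: 424.6971 (4 vertices)

1. box [0,82]×[0,38]: [(0, 0) (82, 0) (82, 38) (0, 38)]
2. ⊥bis P3·P0 via (54.25,29.89): [(0, 0) (58.3366, 0) (53.1412, 38) (0, 38)]  |A|=2118.0777
3. ⊥bis P3·P1 via (31.3,27.82): [(12.254, 0) (58.3366, 0) (53.1412, 38) (38.2694, 38)]  |A|=1158.1334
4. ⊥bis P3·P2 via (37.485,18.72): [(16.5367, 6.2556) (54.4011, 28.7852) (53.1412, 38) (38.2694, 38)]  |A|=424.6971
5. canonical 4-gon: [(16.5367, 6.2556) (54.4011, 28.7852) (53.1412, 38) (38.2694, 38)]
6. shoelace: 424.6971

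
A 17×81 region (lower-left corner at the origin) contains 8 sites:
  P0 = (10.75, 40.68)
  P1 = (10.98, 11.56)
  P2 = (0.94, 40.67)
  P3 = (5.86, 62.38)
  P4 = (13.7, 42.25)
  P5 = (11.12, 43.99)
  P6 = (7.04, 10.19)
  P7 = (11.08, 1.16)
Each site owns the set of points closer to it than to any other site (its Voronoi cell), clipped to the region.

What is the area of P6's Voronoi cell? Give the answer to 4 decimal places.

1. box [0,17]×[0,81]: [(0, 0) (17, 0) (17, 81) (0, 81)]
2. ⊥bis P6·P0 via (8.895,25.435): [(0, 26.5173) (0, 0) (17, 0) (17, 24.4488)]  |A|=433.2121
3. ⊥bis P6·P1 via (9.01,10.875): [(3.7287, 26.0636) (0, 26.5173) (0, 0) (12.7914, 0)]  |A|=216.1325
4. ⊥bis P6·P2 via (3.99,25.43): [(3.9517, 25.4223) (0, 24.6315) (0, 0) (12.7914, 0)]  |A|=211.2614
5. ⊥bis P6·P3 via (6.45,36.285): [(3.9517, 25.4223) (0, 24.6315) (0, 0) (12.7914, 0)]  |A|=211.2614
6. ⊥bis P6·P4 via (10.37,26.22): [(3.9517, 25.4223) (0, 24.6315) (0, 0) (12.7914, 0)]  |A|=211.2614
7. ⊥bis P6·P5 via (9.08,27.09): [(3.9517, 25.4223) (0, 24.6315) (0, 0) (12.7914, 0)]  |A|=211.2614
8. ⊥bis P6·P7 via (9.06,5.675): [(10.5814, 6.3557) (3.9517, 25.4223) (0, 24.6315) (0, 1.6216)]  |A|=162.033
9. canonical 4-gon: [(10.5814, 6.3557) (3.9517, 25.4223) (0, 24.6315) (0, 1.6216)]
10. shoelace: 162.033

Area of P6's cell: 162.0330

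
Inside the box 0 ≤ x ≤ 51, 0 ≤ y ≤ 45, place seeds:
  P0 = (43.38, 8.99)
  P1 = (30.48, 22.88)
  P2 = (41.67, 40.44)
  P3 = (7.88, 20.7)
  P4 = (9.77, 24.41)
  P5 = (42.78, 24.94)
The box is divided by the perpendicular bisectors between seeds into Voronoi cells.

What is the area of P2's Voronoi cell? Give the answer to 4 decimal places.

1. box [0,51]×[0,45]: [(0, 0) (51, 0) (51, 45) (0, 45)]
2. ⊥bis P2·P0 via (42.525,24.715): [(0, 22.4028) (51, 25.1758) (51, 45) (0, 45)]  |A|=1081.7449
3. ⊥bis P2·P1 via (36.075,31.66): [(46.6238, 24.9379) (51, 25.1758) (51, 45) (15.1411, 45)]  |A|=403.0808
4. ⊥bis P2·P3 via (24.775,30.57): [(17.0591, 43.7778) (46.6238, 24.9379) (51, 25.1758) (51, 45) (16.345, 45)]  |A|=402.345
5. ⊥bis P2·P4 via (25.72,32.425): [(21.4076, 41.0067) (46.6238, 24.9379) (51, 25.1758) (51, 45) (19.401, 45)]  |A|=394.5753
6. ⊥bis P2·P5 via (42.225,32.69): [(21.4076, 41.0067) (35.2433, 32.19) (51, 33.3184) (51, 45) (19.401, 45)]  |A|=313.2024
7. canonical 5-gon: [(21.4076, 41.0067) (35.2433, 32.19) (51, 33.3184) (51, 45) (19.401, 45)]
8. shoelace: 313.2024

Area of P2's cell: 313.2024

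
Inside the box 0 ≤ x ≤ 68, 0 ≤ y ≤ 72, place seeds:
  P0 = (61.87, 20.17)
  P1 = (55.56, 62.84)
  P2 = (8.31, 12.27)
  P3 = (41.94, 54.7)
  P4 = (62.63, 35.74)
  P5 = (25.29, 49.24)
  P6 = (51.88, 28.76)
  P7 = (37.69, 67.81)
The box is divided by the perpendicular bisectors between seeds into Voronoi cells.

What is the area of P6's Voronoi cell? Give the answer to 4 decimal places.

Area of P6's cell: 695.8751

1. box [0,68]×[0,72]: [(0, 0) (68, 0) (68, 72) (0, 72)]
2. ⊥bis P6·P0 via (56.875,24.465): [(0, 0) (35.8385, 0) (68, 37.4032) (68, 72) (0, 72)]  |A|=4294.5298
3. ⊥bis P6·P1 via (53.72,45.8): [(0, 51.6008) (0, 0) (35.8385, 0) (68, 37.4032) (68, 44.258)]  |A|=2657.7282
4. ⊥bis P6·P2 via (30.095,20.515): [(19.111, 49.5371) (37.2417, 1.6319) (68, 37.4032) (68, 44.258)]  |A|=1228.5858
5. ⊥bis P6·P3 via (46.91,41.73): [(56.6934, 45.4789) (25.2125, 33.4157) (37.2417, 1.6319) (68, 37.4032) (68, 44.258)]  |A|=938.0245
6. ⊥bis P6·P4 via (57.255,32.25): [(50.2649, 43.0156) (25.2125, 33.4157) (37.2417, 1.6319) (59.9715, 28.0662)]  |A|=754.0628
7. ⊥bis P6·P5 via (38.585,39): [(50.2649, 43.0156) (38.0823, 38.3473) (28.2013, 25.5185) (37.2417, 1.6319) (59.9715, 28.0662)]  |A|=695.8751
8. ⊥bis P6·P7 via (44.785,48.285): [(50.2649, 43.0156) (38.0823, 38.3473) (28.2013, 25.5185) (37.2417, 1.6319) (59.9715, 28.0662)]  |A|=695.8751
9. canonical 5-gon: [(50.2649, 43.0156) (38.0823, 38.3473) (28.2013, 25.5185) (37.2417, 1.6319) (59.9715, 28.0662)]
10. shoelace: 695.8751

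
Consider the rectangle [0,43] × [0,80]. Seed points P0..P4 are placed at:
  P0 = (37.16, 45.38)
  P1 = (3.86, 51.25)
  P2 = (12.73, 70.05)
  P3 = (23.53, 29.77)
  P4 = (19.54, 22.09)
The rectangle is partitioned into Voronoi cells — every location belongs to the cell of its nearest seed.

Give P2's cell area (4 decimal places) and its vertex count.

1. box [0,43]×[0,80]: [(0, 0) (43, 0) (43, 80) (0, 80)]
2. ⊥bis P2·P0 via (24.945,57.715): [(0, 33.0127) (43, 75.5944) (43, 80) (0, 80)]  |A|=1104.9489
3. ⊥bis P2·P1 via (8.295,60.65): [(0, 64.5637) (21.5795, 54.3823) (43, 75.5944) (43, 80) (0, 80)]  |A|=764.5215
4. ⊥bis P2·P3 via (18.13,49.91): [(0, 64.5637) (21.5795, 54.3823) (43, 75.5944) (43, 80) (0, 80)]  |A|=764.5215
5. ⊥bis P2·P4 via (16.135,46.07): [(0, 64.5637) (21.5795, 54.3823) (43, 75.5944) (43, 80) (0, 80)]  |A|=764.5215
6. canonical 5-gon: [(0, 64.5637) (21.5795, 54.3823) (43, 75.5944) (43, 80) (0, 80)]
7. shoelace: 764.5215

Area of P2's cell: 764.5215 (5 vertices)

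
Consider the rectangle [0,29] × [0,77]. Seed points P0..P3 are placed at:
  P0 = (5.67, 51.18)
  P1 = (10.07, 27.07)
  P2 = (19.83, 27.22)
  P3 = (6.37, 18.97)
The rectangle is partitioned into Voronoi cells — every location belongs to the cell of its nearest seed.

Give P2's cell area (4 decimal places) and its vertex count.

Area of P2's cell: 504.7953 (5 vertices)

1. box [0,29]×[0,77]: [(0, 0) (29, 0) (29, 77) (0, 77)]
2. ⊥bis P2·P0 via (12.75,39.2): [(0, 31.6649) (0, 0) (29, 0) (29, 48.8035)]  |A|=1166.7925
3. ⊥bis P2·P1 via (14.95,27.145): [(14.7466, 40.38) (15.3672, 0) (29, 0) (29, 48.8035)]  |A|=623.0543
4. ⊥bis P2·P3 via (13.1,23.095): [(14.7466, 40.38) (15.0614, 19.8949) (27.2556, 0) (29, 0) (29, 48.8035)]  |A|=504.7953
5. canonical 5-gon: [(14.7466, 40.38) (15.0614, 19.8949) (27.2556, 0) (29, 0) (29, 48.8035)]
6. shoelace: 504.7953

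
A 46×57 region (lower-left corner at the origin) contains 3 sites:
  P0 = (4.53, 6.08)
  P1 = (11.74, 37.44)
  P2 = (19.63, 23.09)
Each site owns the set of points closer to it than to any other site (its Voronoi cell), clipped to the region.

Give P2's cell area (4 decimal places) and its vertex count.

1. box [0,46]×[0,57]: [(0, 0) (46, 0) (46, 57) (0, 57)]
2. ⊥bis P2·P0 via (12.08,14.585): [(0, 25.3086) (28.5099, 0) (46, 0) (46, 57) (0, 57)]  |A|=2261.2281
3. ⊥bis P2·P1 via (15.685,30.265): [(2.5513, 23.0438) (28.5099, 0) (46, 0) (46, 46.933)]  |A|=1221.1075
4. canonical 4-gon: [(2.5513, 23.0438) (28.5099, 0) (46, 0) (46, 46.933)]
5. shoelace: 1221.1075

Area of P2's cell: 1221.1075 (4 vertices)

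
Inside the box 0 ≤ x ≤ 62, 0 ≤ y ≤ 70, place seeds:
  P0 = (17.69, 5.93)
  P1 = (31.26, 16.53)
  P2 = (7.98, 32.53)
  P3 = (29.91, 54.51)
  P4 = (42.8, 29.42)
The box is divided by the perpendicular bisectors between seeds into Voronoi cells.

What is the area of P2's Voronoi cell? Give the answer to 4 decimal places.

Area of P2's cell: 739.5947

1. box [0,62]×[0,70]: [(0, 0) (62, 0) (62, 70) (0, 70)]
2. ⊥bis P2·P0 via (12.835,19.23): [(0, 14.5447) (62, 37.1771) (62, 70) (0, 70)]  |A|=2736.6237
3. ⊥bis P2·P1 via (19.62,24.53): [(0, 14.5447) (17.0298, 20.7613) (50.8709, 70) (0, 70)]  |A|=1724.6045
4. ⊥bis P2·P3 via (18.945,43.52): [(0, 62.4219) (0, 14.5447) (17.0298, 20.7613) (27.0878, 35.3957)]  |A|=741.792
5. ⊥bis P2·P4 via (25.39,30.975): [(25.8915, 36.5893) (0, 62.4219) (0, 14.5447) (17.0298, 20.7613) (25.5902, 33.2167)]  |A|=739.5947
6. canonical 5-gon: [(25.8915, 36.5893) (0, 62.4219) (0, 14.5447) (17.0298, 20.7613) (25.5902, 33.2167)]
7. shoelace: 739.5947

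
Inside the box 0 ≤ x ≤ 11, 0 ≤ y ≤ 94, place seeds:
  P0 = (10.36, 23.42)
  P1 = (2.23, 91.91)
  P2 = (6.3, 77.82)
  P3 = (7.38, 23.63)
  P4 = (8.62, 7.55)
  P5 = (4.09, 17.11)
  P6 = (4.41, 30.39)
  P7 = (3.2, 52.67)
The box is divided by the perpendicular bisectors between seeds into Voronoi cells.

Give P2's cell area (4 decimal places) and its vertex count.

Area of P2's cell: 220.7610 (4 vertices)

1. box [0,11]×[0,94]: [(0, 0) (11, 0) (11, 94) (0, 94)]
2. ⊥bis P2·P0 via (8.33,50.62): [(0, 49.9983) (11, 50.8193) (11, 94) (0, 94)]  |A|=479.5033
3. ⊥bis P2·P1 via (4.265,84.865): [(0, 83.633) (0, 49.9983) (11, 50.8193) (11, 86.8105)]  |A|=382.9424
4. ⊥bis P2·P3 via (6.84,50.725): [(0, 83.633) (0, 50.5887) (10.7923, 50.8038) (11, 50.8193) (11, 86.8105)]  |A|=379.7567
5. ⊥bis P2·P4 via (7.46,42.685): [(0, 83.633) (0, 50.5887) (10.7923, 50.8038) (11, 50.8193) (11, 86.8105)]  |A|=379.7567
6. ⊥bis P2·P5 via (5.195,47.465): [(0, 83.633) (0, 50.5887) (10.7923, 50.8038) (11, 50.8193) (11, 86.8105)]  |A|=379.7567
7. ⊥bis P2·P6 via (5.355,54.105): [(0, 83.633) (0, 54.3184) (11, 53.8801) (11, 86.8105)]  |A|=342.3477
8. ⊥bis P2·P7 via (4.75,65.245): [(0, 83.633) (0, 65.8305) (11, 64.4746) (11, 86.8105)]  |A|=220.761
9. canonical 4-gon: [(0, 83.633) (0, 65.8305) (11, 64.4746) (11, 86.8105)]
10. shoelace: 220.761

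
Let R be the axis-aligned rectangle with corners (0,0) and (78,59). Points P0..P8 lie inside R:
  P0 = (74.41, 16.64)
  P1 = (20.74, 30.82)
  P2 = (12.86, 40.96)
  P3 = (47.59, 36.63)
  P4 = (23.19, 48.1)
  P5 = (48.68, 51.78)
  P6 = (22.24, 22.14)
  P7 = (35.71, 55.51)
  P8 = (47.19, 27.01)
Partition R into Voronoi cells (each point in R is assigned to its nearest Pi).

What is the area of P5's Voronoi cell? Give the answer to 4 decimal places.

1. box [0,78]×[0,59]: [(0, 0) (78, 0) (78, 59) (0, 59)]
2. ⊥bis P5·P0 via (61.545,34.21): [(0, 0) (14.8237, 0) (78, 46.2586) (78, 59) (0, 59)]  |A|=3140.7767
3. ⊥bis P5·P1 via (34.71,41.3): [(47.6572, 24.0412) (78, 46.2586) (78, 59) (21.4318, 59)]  |A|=1182.0836
4. ⊥bis P5·P2 via (30.77,46.37): [(30.6779, 46.6748) (47.6572, 24.0412) (78, 46.2586) (78, 59) (26.9549, 59)]  |A|=1148.0472
5. ⊥bis P5·P3 via (48.135,44.205): [(30.6779, 46.6748) (31.6405, 45.3917) (72.7743, 42.4323) (78, 46.2586) (78, 59) (26.9549, 59)]  |A|=732.632
6. ⊥bis P5·P4 via (35.935,49.94): [(36.6436, 45.0318) (72.7743, 42.4323) (78, 46.2586) (78, 59) (34.627, 59)]  |A|=642.3073
7. ⊥bis P5·P6 via (35.46,36.96): [(36.6436, 45.0318) (72.7743, 42.4323) (78, 46.2586) (78, 59) (34.627, 59)]  |A|=642.3073
8. ⊥bis P5·P7 via (42.195,53.645): [(39.6556, 44.8151) (72.7743, 42.4323) (78, 46.2586) (78, 59) (43.735, 59)]  |A|=556.8911
9. ⊥bis P5·P8 via (47.935,39.395): [(39.6556, 44.8151) (72.7743, 42.4323) (78, 46.2586) (78, 59) (43.735, 59)]  |A|=556.8911
10. canonical 5-gon: [(39.6556, 44.8151) (72.7743, 42.4323) (78, 46.2586) (78, 59) (43.735, 59)]
11. shoelace: 556.8911

Area of P5's cell: 556.8911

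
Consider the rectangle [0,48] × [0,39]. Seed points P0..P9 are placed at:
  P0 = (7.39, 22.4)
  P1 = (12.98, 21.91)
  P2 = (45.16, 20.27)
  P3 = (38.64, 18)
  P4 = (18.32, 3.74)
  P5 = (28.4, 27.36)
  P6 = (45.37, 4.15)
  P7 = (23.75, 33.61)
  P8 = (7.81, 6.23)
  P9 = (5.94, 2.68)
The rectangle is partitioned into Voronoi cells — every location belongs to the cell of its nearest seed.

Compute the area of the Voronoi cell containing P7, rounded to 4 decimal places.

Area of P7's cell: 197.9767

1. box [0,48]×[0,39]: [(0, 0) (48, 0) (48, 39) (0, 39)]
2. ⊥bis P7·P0 via (15.57,28.005): [(34.7592, 0) (48, 0) (48, 39) (8.0361, 39)]  |A|=1037.49
3. ⊥bis P7·P1 via (18.365,27.76): [(11.2504, 34.3091) (48, 0.4806) (48, 39) (8.0361, 39)]  |A|=801.5199
4. ⊥bis P7·P2 via (34.455,26.94): [(11.2504, 34.3091) (28.915, 18.0486) (41.9693, 39) (8.0361, 39)]  |A|=370.7723
5. ⊥bis P7·P3 via (31.195,25.805): [(11.2504, 34.3091) (25.9372, 20.7897) (37.4879, 31.8076) (41.9693, 39) (8.0361, 39)]  |A|=338.5367
6. ⊥bis P7·P4 via (21.035,18.675): [(11.2504, 34.3091) (25.9372, 20.7897) (37.4879, 31.8076) (41.9693, 39) (8.0361, 39)]  |A|=338.5367
7. ⊥bis P7·P5 via (26.075,30.485): [(11.2504, 34.3091) (20.1741, 26.0947) (37.5199, 39) (8.0361, 39)]  |A|=197.9767
8. ⊥bis P7·P6 via (34.56,18.88): [(11.2504, 34.3091) (20.1741, 26.0947) (37.5199, 39) (8.0361, 39)]  |A|=197.9767
9. ⊥bis P7·P8 via (15.78,19.92): [(11.2504, 34.3091) (20.1741, 26.0947) (37.5199, 39) (8.0361, 39)]  |A|=197.9767
10. ⊥bis P7·P9 via (14.845,18.145): [(11.2504, 34.3091) (20.1741, 26.0947) (37.5199, 39) (8.0361, 39)]  |A|=197.9767
11. canonical 4-gon: [(11.2504, 34.3091) (20.1741, 26.0947) (37.5199, 39) (8.0361, 39)]
12. shoelace: 197.9767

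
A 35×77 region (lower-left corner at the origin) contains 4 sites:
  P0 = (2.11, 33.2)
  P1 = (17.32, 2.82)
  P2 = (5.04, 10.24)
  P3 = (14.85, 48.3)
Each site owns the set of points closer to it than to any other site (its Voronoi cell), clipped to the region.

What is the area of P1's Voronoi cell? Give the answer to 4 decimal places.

1. box [0,35]×[0,77]: [(0, 0) (35, 0) (35, 77) (0, 77)]
2. ⊥bis P1·P0 via (9.715,18.01): [(0, 13.1461) (0, 0) (35, 0) (35, 30.6691)]  |A|=766.7669
3. ⊥bis P1·P2 via (11.18,6.53): [(21.7606, 24.0407) (7.2343, 0) (35, 0) (35, 30.6691)]  |A|=536.774
4. ⊥bis P1·P3 via (16.085,25.56): [(25.855, 26.0906) (21.7606, 24.0407) (7.2343, 0) (35, 0) (35, 26.5873)]  |A|=518.1095
5. canonical 5-gon: [(25.855, 26.0906) (21.7606, 24.0407) (7.2343, 0) (35, 0) (35, 26.5873)]
6. shoelace: 518.1095

Area of P1's cell: 518.1095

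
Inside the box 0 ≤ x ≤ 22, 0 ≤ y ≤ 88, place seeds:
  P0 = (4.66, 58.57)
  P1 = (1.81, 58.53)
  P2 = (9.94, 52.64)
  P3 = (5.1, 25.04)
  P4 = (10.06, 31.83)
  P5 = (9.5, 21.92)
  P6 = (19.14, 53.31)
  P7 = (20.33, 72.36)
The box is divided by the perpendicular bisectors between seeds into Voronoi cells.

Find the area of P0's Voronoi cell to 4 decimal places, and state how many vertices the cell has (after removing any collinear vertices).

1. box [0,22]×[0,88]: [(0, 0) (22, 0) (22, 88) (0, 88)]
2. ⊥bis P0·P1 via (3.235,58.55): [(4.0568, 0) (22, 0) (22, 88) (2.8217, 88)]  |A|=1633.3495
3. ⊥bis P0·P2 via (7.3,55.605): [(3.326, 52.0666) (22, 68.6937) (22, 88) (2.8217, 88)]  |A|=524.8344
4. ⊥bis P0·P3 via (4.88,41.805): [(3.326, 52.0666) (22, 68.6937) (22, 88) (2.8217, 88)]  |A|=524.8344
5. ⊥bis P0·P4 via (7.36,45.2): [(3.326, 52.0666) (22, 68.6937) (22, 88) (2.8217, 88)]  |A|=524.8344
6. ⊥bis P0·P5 via (7.08,40.245): [(3.326, 52.0666) (22, 68.6937) (22, 88) (2.8217, 88)]  |A|=524.8344
7. ⊥bis P0·P6 via (11.9,55.94): [(3.326, 52.0666) (13.9193, 61.4987) (22, 83.7438) (22, 88) (2.8217, 88)]  |A|=464.0263
8. ⊥bis P0·P7 via (12.495,65.465): [(2.9863, 76.27) (3.326, 52.0666) (13.9193, 61.4987) (14.5229, 63.1606)]  |A|=143.342
9. canonical 4-gon: [(2.9863, 76.27) (3.326, 52.0666) (13.9193, 61.4987) (14.5229, 63.1606)]
10. shoelace: 143.342

Area of P0's cell: 143.3420 (4 vertices)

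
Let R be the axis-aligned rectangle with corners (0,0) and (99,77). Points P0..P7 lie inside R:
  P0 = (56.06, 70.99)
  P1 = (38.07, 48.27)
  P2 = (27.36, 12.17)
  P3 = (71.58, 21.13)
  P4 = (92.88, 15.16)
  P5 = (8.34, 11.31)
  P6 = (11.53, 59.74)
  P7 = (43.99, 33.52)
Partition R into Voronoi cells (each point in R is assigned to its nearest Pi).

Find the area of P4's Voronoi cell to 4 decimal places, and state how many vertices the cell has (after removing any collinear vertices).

Area of P4's cell: 791.8487 (4 vertices)

1. box [0,99]×[0,77]: [(0, 0) (99, 0) (99, 77) (0, 77)]
2. ⊥bis P4·P0 via (74.47,43.075): [(9.1556, 0) (99, 0) (99, 59.2526)]  |A|=2661.7573
3. ⊥bis P4·P1 via (65.475,31.715): [(70.9252, 40.7372) (46.3164, 0) (99, 0) (99, 59.2526)]  |A|=1904.8438
4. ⊥bis P4·P2 via (60.12,13.665): [(70.9252, 40.7372) (59.7303, 22.2052) (60.7436, 0) (99, 0) (99, 59.2526)]  |A|=1744.6641
5. ⊥bis P4·P3 via (82.23,18.145): [(92.5616, 55.0064) (77.1443, 0) (99, 0) (99, 59.2526)]  |A|=791.8487
6. ⊥bis P4·P5 via (50.61,13.235): [(92.5616, 55.0064) (77.1443, 0) (99, 0) (99, 59.2526)]  |A|=791.8487
7. ⊥bis P4·P6 via (52.205,37.45): [(92.5616, 55.0064) (77.1443, 0) (99, 0) (99, 59.2526)]  |A|=791.8487
8. ⊥bis P4·P7 via (68.435,24.34): [(92.5616, 55.0064) (77.1443, 0) (99, 0) (99, 59.2526)]  |A|=791.8487
9. canonical 4-gon: [(92.5616, 55.0064) (77.1443, 0) (99, 0) (99, 59.2526)]
10. shoelace: 791.8487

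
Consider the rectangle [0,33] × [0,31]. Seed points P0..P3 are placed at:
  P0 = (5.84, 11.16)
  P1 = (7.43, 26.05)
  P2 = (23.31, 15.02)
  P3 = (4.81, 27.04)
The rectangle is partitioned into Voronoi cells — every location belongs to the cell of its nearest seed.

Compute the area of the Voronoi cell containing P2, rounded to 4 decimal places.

Area of P2's cell: 508.7635

1. box [0,33]×[0,31]: [(0, 0) (33, 0) (33, 31) (0, 31)]
2. ⊥bis P2·P0 via (14.575,13.09): [(17.4672, 0) (33, 0) (33, 31) (10.6178, 31)]  |A|=587.6822
3. ⊥bis P2·P1 via (15.37,20.535): [(13.5189, 17.8699) (17.4672, 0) (33, 0) (33, 31) (22.6388, 31)]  |A|=508.7635
4. ⊥bis P2·P3 via (14.06,21.03): [(13.5189, 17.8699) (17.4672, 0) (33, 0) (33, 31) (22.6388, 31)]  |A|=508.7635
5. canonical 5-gon: [(13.5189, 17.8699) (17.4672, 0) (33, 0) (33, 31) (22.6388, 31)]
6. shoelace: 508.7635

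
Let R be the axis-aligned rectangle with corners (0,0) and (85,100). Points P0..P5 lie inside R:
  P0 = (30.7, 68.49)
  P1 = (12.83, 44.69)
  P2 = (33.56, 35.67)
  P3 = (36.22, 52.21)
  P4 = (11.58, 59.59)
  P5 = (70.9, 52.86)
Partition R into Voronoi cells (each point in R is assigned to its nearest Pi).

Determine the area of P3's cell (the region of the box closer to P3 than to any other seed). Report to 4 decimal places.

1. box [0,85]×[0,100]: [(0, 0) (85, 0) (85, 100) (0, 100)]
2. ⊥bis P3·P0 via (33.46,60.35): [(0, 49.0048) (0, 0) (85, 0) (85, 77.8255)]  |A|=5390.2886
3. ⊥bis P3·P1 via (24.525,48.45): [(21.9534, 56.4485) (40.1019, 0) (85, 0) (85, 77.8255)]  |A|=3720.5295
4. ⊥bis P3·P2 via (34.89,43.94): [(21.9534, 56.4485) (25.4889, 45.4519) (85, 35.8812) (85, 77.8255)]  |A|=1632.513
5. ⊥bis P3·P4 via (23.9,55.9): [(24.3029, 57.2451) (23.0462, 53.0495) (25.4889, 45.4519) (85, 35.8812) (85, 77.8255)]  |A|=1628.0848
6. ⊥bis P3·P5 via (53.56,52.535): [(53.2875, 67.0728) (24.3029, 57.2451) (23.0462, 53.0495) (25.4889, 45.4519) (53.778, 40.9024)]  |A|=555.691
7. canonical 5-gon: [(53.2875, 67.0728) (24.3029, 57.2451) (23.0462, 53.0495) (25.4889, 45.4519) (53.778, 40.9024)]
8. shoelace: 555.691

Area of P3's cell: 555.6910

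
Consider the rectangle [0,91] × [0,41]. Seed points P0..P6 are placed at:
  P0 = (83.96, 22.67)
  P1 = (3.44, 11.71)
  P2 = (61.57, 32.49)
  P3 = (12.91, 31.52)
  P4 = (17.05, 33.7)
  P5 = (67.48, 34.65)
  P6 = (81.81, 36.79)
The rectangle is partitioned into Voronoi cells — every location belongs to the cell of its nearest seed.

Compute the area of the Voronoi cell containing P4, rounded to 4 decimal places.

1. box [0,91]×[0,41]: [(0, 0) (91, 0) (91, 41) (0, 41)]
2. ⊥bis P4·P0 via (50.505,28.185): [(0, 0) (45.8588, 0) (52.6175, 41) (0, 41)]  |A|=2018.7638
3. ⊥bis P4·P1 via (10.245,22.705): [(0, 29.0458) (45.9579, 0.6016) (52.6175, 41) (0, 41)]  |A|=1337.5259
4. ⊥bis P4·P2 via (39.31,33.095): [(0, 29.0458) (38.5515, 5.1856) (39.5248, 41) (0, 41)]  |A|=938.2044
5. ⊥bis P4·P3 via (14.98,32.61): [(25.0065, 13.5688) (38.5515, 5.1856) (39.5248, 41) (10.5621, 41)]  |A|=643.8732
6. ⊥bis P4·P5 via (42.265,34.175): [(25.0065, 13.5688) (38.5515, 5.1856) (39.5248, 41) (10.5621, 41)]  |A|=643.8732
7. ⊥bis P4·P6 via (49.43,35.245): [(25.0065, 13.5688) (38.5515, 5.1856) (39.5248, 41) (10.5621, 41)]  |A|=643.8732
8. canonical 4-gon: [(25.0065, 13.5688) (38.5515, 5.1856) (39.5248, 41) (10.5621, 41)]
9. shoelace: 643.8732

Area of P4's cell: 643.8732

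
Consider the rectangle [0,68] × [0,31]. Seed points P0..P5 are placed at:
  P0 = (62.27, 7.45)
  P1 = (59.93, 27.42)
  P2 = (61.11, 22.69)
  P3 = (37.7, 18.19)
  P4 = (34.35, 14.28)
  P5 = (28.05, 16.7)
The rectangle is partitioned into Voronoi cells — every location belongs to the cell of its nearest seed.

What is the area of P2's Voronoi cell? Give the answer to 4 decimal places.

Area of P2's cell: 178.0137

1. box [0,68]×[0,31]: [(0, 0) (68, 0) (68, 31) (0, 31)]
2. ⊥bis P2·P0 via (61.69,15.07): [(0, 10.3744) (68, 15.5503) (68, 31) (0, 31)]  |A|=1226.5594
3. ⊥bis P2·P1 via (60.52,25.055): [(2.408, 10.5577) (68, 15.5503) (68, 26.921)]  |A|=372.9151
4. ⊥bis P2·P3 via (49.405,20.44): [(49.0671, 22.1978) (50.5995, 14.2258) (68, 15.5503) (68, 26.921)]  |A|=178.0137
5. ⊥bis P2·P4 via (47.73,18.485): [(49.0671, 22.1978) (50.5995, 14.2258) (68, 15.5503) (68, 26.921)]  |A|=178.0137
6. ⊥bis P2·P5 via (44.58,19.695): [(49.0671, 22.1978) (50.5995, 14.2258) (68, 15.5503) (68, 26.921)]  |A|=178.0137
7. canonical 4-gon: [(49.0671, 22.1978) (50.5995, 14.2258) (68, 15.5503) (68, 26.921)]
8. shoelace: 178.0137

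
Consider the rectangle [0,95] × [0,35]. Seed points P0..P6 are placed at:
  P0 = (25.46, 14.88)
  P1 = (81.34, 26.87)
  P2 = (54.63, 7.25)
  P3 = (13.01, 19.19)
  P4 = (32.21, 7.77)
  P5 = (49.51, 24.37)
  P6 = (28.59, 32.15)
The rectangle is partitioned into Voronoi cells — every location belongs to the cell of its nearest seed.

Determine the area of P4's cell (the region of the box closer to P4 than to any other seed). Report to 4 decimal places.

1. box [0,95]×[0,35]: [(0, 0) (95, 0) (95, 35) (0, 35)]
2. ⊥bis P4·P0 via (28.835,11.325): [(16.906, 0) (95, 0) (95, 35) (53.7727, 35)]  |A|=2088.1233
3. ⊥bis P4·P1 via (56.775,17.32): [(50.9452, 32.3157) (16.906, 0) (63.5084, 0)]  |A|=752.9946
4. ⊥bis P4·P2 via (43.42,7.51): [(43.8389, 25.5692) (16.906, 0) (43.2458, 0)]  |A|=336.7436
5. ⊥bis P4·P3 via (22.61,13.48): [(43.8389, 25.5692) (16.906, 0) (43.2458, 0)]  |A|=336.7436
6. ⊥bis P4·P5 via (40.86,16.07): [(43.5534, 13.263) (37.5103, 19.561) (16.906, 0) (43.2458, 0)]  |A|=298.6606
7. ⊥bis P4·P6 via (30.4,19.96): [(43.5534, 13.263) (37.5103, 19.561) (16.906, 0) (43.2458, 0)]  |A|=298.6606
8. canonical 4-gon: [(43.5534, 13.263) (37.5103, 19.561) (16.906, 0) (43.2458, 0)]
9. shoelace: 298.6606

Area of P4's cell: 298.6606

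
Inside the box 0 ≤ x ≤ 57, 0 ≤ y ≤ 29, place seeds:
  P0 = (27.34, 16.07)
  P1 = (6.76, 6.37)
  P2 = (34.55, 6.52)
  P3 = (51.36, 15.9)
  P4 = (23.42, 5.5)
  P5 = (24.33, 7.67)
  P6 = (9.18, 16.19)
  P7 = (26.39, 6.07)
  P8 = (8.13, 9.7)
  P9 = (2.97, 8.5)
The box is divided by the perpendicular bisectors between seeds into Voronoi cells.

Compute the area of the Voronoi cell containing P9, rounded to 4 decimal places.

Area of P9's cell: 60.3500

1. box [0,57]×[0,29]: [(0, 0) (57, 0) (57, 29) (0, 29)]
2. ⊥bis P9·P0 via (15.155,12.285): [(0, 0) (18.9711, 0) (9.9629, 29) (0, 29)]  |A|=419.5418
3. ⊥bis P9·P1 via (4.865,7.435): [(0, 0) (0.6865, 0) (12.4624, 20.9533) (9.9629, 29) (0, 29)]  |A|=227.9805
4. ⊥bis P9·P2 via (18.76,7.51): [(0, 0) (0.6865, 0) (12.4624, 20.9533) (9.9629, 29) (0, 29)]  |A|=227.9805
5. ⊥bis P9·P3 via (27.165,12.2): [(0, 0) (0.6865, 0) (12.4624, 20.9533) (9.9629, 29) (0, 29)]  |A|=227.9805
6. ⊥bis P9·P4 via (13.195,7): [(0, 0) (0.6865, 0) (12.4624, 20.9533) (9.9629, 29) (0, 29)]  |A|=227.9805
7. ⊥bis P9·P5 via (13.65,8.085): [(0, 0) (0.6865, 0) (12.4624, 20.9533) (9.9629, 29) (0, 29)]  |A|=227.9805
8. ⊥bis P9·P6 via (6.075,12.345): [(0, 17.2508) (0, 0) (0.6865, 0) (7.1408, 11.4844)]  |A|=65.5339
9. ⊥bis P9·P7 via (14.68,7.285): [(0, 17.2508) (0, 0) (0.6865, 0) (7.1408, 11.4844)]  |A|=65.5339
10. ⊥bis P9·P8 via (5.55,9.1): [(4.4995, 13.6173) (0, 17.2508) (0, 0) (0.6865, 0) (5.6234, 8.7844)]  |A|=60.35
11. canonical 5-gon: [(4.4995, 13.6173) (0, 17.2508) (0, 0) (0.6865, 0) (5.6234, 8.7844)]
12. shoelace: 60.35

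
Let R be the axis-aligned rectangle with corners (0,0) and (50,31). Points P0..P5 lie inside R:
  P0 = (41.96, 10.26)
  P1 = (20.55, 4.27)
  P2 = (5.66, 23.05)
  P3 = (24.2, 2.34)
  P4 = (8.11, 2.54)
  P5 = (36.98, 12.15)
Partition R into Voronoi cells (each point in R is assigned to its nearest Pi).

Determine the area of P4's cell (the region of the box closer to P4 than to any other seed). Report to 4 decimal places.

1. box [0,50]×[0,31]: [(0, 0) (50, 0) (50, 31) (0, 31)]
2. ⊥bis P4·P0 via (25.035,6.4): [(0, 0) (26.4946, 0) (19.4246, 31) (0, 31)]  |A|=711.7479
3. ⊥bis P4·P1 via (14.33,3.405): [(0, 0) (14.8035, 0) (10.4924, 31) (0, 31)]  |A|=392.0873
4. ⊥bis P4·P2 via (6.885,12.795): [(0, 11.9726) (0, 0) (14.8035, 0) (12.9238, 13.5164)]  |A|=177.4106
5. ⊥bis P4·P3 via (16.155,2.44): [(0, 11.9726) (0, 0) (14.8035, 0) (12.9238, 13.5164)]  |A|=177.4106
6. ⊥bis P4·P5 via (22.545,7.345): [(0, 11.9726) (0, 0) (14.8035, 0) (12.9238, 13.5164)]  |A|=177.4106
7. canonical 4-gon: [(0, 11.9726) (0, 0) (14.8035, 0) (12.9238, 13.5164)]
8. shoelace: 177.4106

Area of P4's cell: 177.4106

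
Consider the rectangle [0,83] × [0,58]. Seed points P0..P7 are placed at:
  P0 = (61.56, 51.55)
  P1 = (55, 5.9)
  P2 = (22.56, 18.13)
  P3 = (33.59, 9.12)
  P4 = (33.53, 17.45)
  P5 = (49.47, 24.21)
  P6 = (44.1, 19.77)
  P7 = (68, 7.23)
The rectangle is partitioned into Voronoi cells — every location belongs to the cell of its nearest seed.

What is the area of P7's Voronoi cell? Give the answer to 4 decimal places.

Area of P7's cell: 605.1032

1. box [0,83]×[0,58]: [(0, 0) (83, 0) (83, 58) (0, 58)]
2. ⊥bis P7·P0 via (64.78,29.39): [(0, 19.977) (0, 0) (83, 0) (83, 32.0375)]  |A|=2158.6023
3. ⊥bis P7·P1 via (61.5,6.565): [(59.2471, 28.586) (62.1716, 0) (83, 0) (83, 32.0375)]  |A|=678.1919
4. ⊥bis P7·P2 via (45.28,12.68): [(59.2471, 28.586) (62.1716, 0) (83, 0) (83, 32.0375)]  |A|=678.1919
5. ⊥bis P7·P3 via (50.795,8.175): [(59.2471, 28.586) (62.1716, 0) (83, 0) (83, 32.0375)]  |A|=678.1919
6. ⊥bis P7·P4 via (50.765,12.34): [(59.2471, 28.586) (62.1716, 0) (83, 0) (83, 32.0375)]  |A|=678.1919
7. ⊥bis P7·P5 via (58.735,15.72): [(72.2571, 30.4765) (60.3797, 17.5149) (62.1716, 0) (83, 0) (83, 32.0375)]  |A|=605.1032
8. ⊥bis P7·P6 via (56.05,13.5): [(72.2571, 30.4765) (60.3797, 17.5149) (62.1716, 0) (83, 0) (83, 32.0375)]  |A|=605.1032
9. canonical 5-gon: [(72.2571, 30.4765) (60.3797, 17.5149) (62.1716, 0) (83, 0) (83, 32.0375)]
10. shoelace: 605.1032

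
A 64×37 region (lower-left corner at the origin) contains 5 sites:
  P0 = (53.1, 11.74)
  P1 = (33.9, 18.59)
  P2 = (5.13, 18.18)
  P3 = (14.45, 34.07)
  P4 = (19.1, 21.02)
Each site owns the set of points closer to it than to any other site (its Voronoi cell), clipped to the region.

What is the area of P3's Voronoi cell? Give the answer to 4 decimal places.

1. box [0,64]×[0,37]: [(0, 0) (64, 0) (64, 37) (0, 37)]
2. ⊥bis P3·P0 via (33.775,22.905): [(0, 0) (20.5417, 0) (41.9184, 37) (0, 37)]  |A|=1155.5106
3. ⊥bis P3·P1 via (24.175,26.33): [(0, 0) (3.2193, 0) (32.6671, 37) (0, 37)]  |A|=663.8986
4. ⊥bis P3·P2 via (9.79,26.125): [(0, 31.8672) (19.4857, 20.4381) (32.6671, 37) (0, 37)]  |A|=320.5228
5. ⊥bis P3·P4 via (16.775,27.545): [(0, 31.8672) (10.9237, 25.4601) (28.4541, 31.7065) (32.6671, 37) (0, 37)]  |A|=249.7634
6. canonical 5-gon: [(0, 31.8672) (10.9237, 25.4601) (28.4541, 31.7065) (32.6671, 37) (0, 37)]
7. shoelace: 249.7634

Area of P3's cell: 249.7634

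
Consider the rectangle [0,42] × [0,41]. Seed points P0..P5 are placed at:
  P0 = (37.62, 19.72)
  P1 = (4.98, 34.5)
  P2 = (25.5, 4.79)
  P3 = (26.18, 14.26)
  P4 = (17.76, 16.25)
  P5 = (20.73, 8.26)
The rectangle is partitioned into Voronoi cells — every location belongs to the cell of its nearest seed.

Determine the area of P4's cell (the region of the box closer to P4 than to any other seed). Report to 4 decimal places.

1. box [0,42]×[0,41]: [(0, 0) (42, 0) (42, 41) (0, 41)]
2. ⊥bis P4·P0 via (27.69,17.985): [(0, 0) (30.8324, 0) (23.6687, 41) (0, 41)]  |A|=1117.2734
3. ⊥bis P4·P1 via (11.37,25.375): [(0, 17.4129) (0, 0) (30.8324, 0) (24.7604, 34.752)]  |A|=751.3184
4. ⊥bis P4·P2 via (21.63,10.52): [(0, 17.4129) (0, 0) (6.0539, 0) (28.217, 14.9688) (24.7604, 34.752)]  |A|=565.8659
5. ⊥bis P4·P3 via (21.97,15.255): [(0, 17.4129) (0, 0) (6.0539, 0) (20.7029, 9.8939) (25.533, 30.3305) (24.7604, 34.752)]  |A|=501.3411
6. ⊥bis P4·P5 via (19.245,12.255): [(0, 17.4129) (0, 5.1014) (21.4551, 13.0765) (25.533, 30.3305) (24.7604, 34.752)]  |A|=387.4436
7. canonical 5-gon: [(0, 17.4129) (0, 5.1014) (21.4551, 13.0765) (25.533, 30.3305) (24.7604, 34.752)]
8. shoelace: 387.4436

Area of P4's cell: 387.4436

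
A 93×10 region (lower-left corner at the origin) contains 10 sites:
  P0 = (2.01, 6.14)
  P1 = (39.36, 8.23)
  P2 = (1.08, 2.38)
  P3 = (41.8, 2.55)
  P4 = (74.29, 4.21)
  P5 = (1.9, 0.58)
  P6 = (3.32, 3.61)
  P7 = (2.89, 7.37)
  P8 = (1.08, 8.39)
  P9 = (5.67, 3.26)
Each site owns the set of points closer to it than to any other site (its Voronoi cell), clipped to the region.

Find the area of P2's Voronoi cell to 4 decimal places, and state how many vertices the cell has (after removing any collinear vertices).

Area of P2's cell: 6.6743 (4 vertices)

1. box [0,93]×[0,10]: [(0, 0) (93, 0) (93, 10) (0, 10)]
2. ⊥bis P2·P0 via (1.545,4.26): [(0, 4.6421) (0, 0) (18.7682, 0)]  |A|=43.5624
3. ⊥bis P2·P1 via (20.22,5.305): [(0, 4.6421) (0, 0) (18.7682, 0)]  |A|=43.5624
4. ⊥bis P2·P3 via (21.44,2.465): [(0, 4.6421) (0, 0) (18.7682, 0)]  |A|=43.5624
5. ⊥bis P2·P4 via (37.685,3.295): [(0, 4.6421) (0, 0) (18.7682, 0)]  |A|=43.5624
6. ⊥bis P2·P5 via (1.49,1.48): [(5.4644, 3.2906) (0, 4.6421) (0, 0.8012)]  |A|=10.4942
7. ⊥bis P2·P6 via (2.2,2.995): [(2.7234, 2.0419) (1.4992, 4.2713) (0, 4.6421) (0, 0.8012)]  |A|=6.6743
8. ⊥bis P2·P7 via (1.985,4.875): [(2.7234, 2.0419) (1.4992, 4.2713) (0, 4.6421) (0, 0.8012)]  |A|=6.6743
9. ⊥bis P2·P8 via (1.08,5.385): [(2.7234, 2.0419) (1.4992, 4.2713) (0, 4.6421) (0, 0.8012)]  |A|=6.6743
10. ⊥bis P2·P9 via (3.375,2.82): [(2.7234, 2.0419) (1.4992, 4.2713) (0, 4.6421) (0, 0.8012)]  |A|=6.6743
11. canonical 4-gon: [(2.7234, 2.0419) (1.4992, 4.2713) (0, 4.6421) (0, 0.8012)]
12. shoelace: 6.6743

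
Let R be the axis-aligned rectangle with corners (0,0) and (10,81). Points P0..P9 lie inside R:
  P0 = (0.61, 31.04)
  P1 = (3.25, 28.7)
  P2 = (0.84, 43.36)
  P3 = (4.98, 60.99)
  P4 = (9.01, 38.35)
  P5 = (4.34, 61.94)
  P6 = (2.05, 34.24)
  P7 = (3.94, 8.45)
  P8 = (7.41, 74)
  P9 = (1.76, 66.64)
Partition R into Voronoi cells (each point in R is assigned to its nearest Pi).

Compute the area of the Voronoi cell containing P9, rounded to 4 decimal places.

Area of P9's cell: 47.8422

1. box [0,10]×[0,81]: [(0, 0) (10, 0) (10, 81) (0, 81)]
2. ⊥bis P9·P0 via (1.185,48.84): [(0, 48.8783) (10, 48.5552) (10, 81) (0, 81)]  |A|=322.8324
3. ⊥bis P9·P1 via (2.505,47.67): [(0, 48.8783) (10, 48.5552) (10, 81) (0, 81)]  |A|=322.8324
4. ⊥bis P9·P2 via (1.3,55): [(0, 55.0514) (10, 54.6562) (10, 81) (0, 81)]  |A|=261.4622
5. ⊥bis P9·P3 via (3.37,63.815): [(0, 61.8944) (10, 67.5935) (10, 81) (0, 81)]  |A|=162.5604
6. ⊥bis P9·P4 via (5.385,52.495): [(0, 61.8944) (10, 67.5935) (10, 81) (0, 81)]  |A|=162.5604
7. ⊥bis P9·P5 via (3.05,64.29): [(0, 62.6157) (10, 68.1051) (10, 81) (0, 81)]  |A|=156.3957
8. ⊥bis P9·P6 via (1.905,50.44): [(0, 62.6157) (10, 68.1051) (10, 81) (0, 81)]  |A|=156.3957
9. ⊥bis P9·P7 via (2.85,37.545): [(0, 62.6157) (10, 68.1051) (10, 81) (0, 81)]  |A|=156.3957
10. ⊥bis P9·P8 via (4.585,70.32): [(0, 73.8397) (0, 62.6157) (8.525, 67.2954)]  |A|=47.8422
11. canonical 3-gon: [(0, 73.8397) (0, 62.6157) (8.525, 67.2954)]
12. shoelace: 47.8422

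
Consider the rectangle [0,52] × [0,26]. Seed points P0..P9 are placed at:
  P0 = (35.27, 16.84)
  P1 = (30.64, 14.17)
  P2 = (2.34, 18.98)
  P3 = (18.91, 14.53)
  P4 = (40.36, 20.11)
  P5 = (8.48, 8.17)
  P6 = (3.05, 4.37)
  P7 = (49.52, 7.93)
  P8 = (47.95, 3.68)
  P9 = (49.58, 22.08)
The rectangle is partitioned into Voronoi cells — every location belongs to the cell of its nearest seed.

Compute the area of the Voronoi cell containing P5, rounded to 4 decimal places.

1. box [0,52]×[0,26]: [(0, 0) (52, 0) (52, 26) (0, 26)]
2. ⊥bis P5·P0 via (21.875,12.505): [(0, 0) (25.922, 0) (17.5076, 26) (0, 26)]  |A|=564.5849
3. ⊥bis P5·P1 via (19.56,11.17): [(0, 0) (22.5844, 0) (15.5447, 26) (0, 26)]  |A|=495.6773
4. ⊥bis P5·P2 via (5.41,13.575): [(0, 10.5022) (0, 0) (22.5844, 0) (17.1096, 20.2203)]  |A|=318.1747
5. ⊥bis P5·P3 via (13.695,11.35): [(10.5559, 16.4979) (0, 10.5022) (0, 0) (20.616, 0)]  |A|=225.49
6. ⊥bis P5·P4 via (24.42,14.14): [(10.5559, 16.4979) (0, 10.5022) (0, 0) (20.616, 0)]  |A|=225.49
7. ⊥bis P5·P6 via (5.765,6.27): [(10.5559, 16.4979) (2.0059, 11.6415) (10.1528, 0) (20.616, 0)]  |A|=155.8594
8. ⊥bis P5·P7 via (29,8.05): [(10.5559, 16.4979) (2.0059, 11.6415) (10.1528, 0) (20.616, 0)]  |A|=155.8594
9. ⊥bis P5·P8 via (28.215,5.925): [(10.5559, 16.4979) (2.0059, 11.6415) (10.1528, 0) (20.616, 0)]  |A|=155.8594
10. ⊥bis P5·P9 via (29.03,15.125): [(10.5559, 16.4979) (2.0059, 11.6415) (10.1528, 0) (20.616, 0)]  |A|=155.8594
11. canonical 4-gon: [(10.5559, 16.4979) (2.0059, 11.6415) (10.1528, 0) (20.616, 0)]
12. shoelace: 155.8594

Area of P5's cell: 155.8594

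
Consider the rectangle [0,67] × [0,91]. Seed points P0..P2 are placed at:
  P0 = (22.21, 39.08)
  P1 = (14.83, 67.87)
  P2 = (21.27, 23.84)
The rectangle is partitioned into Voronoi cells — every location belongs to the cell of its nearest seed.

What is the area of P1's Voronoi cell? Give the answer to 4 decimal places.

Area of P1's cell: 2256.8978

1. box [0,67]×[0,91]: [(0, 0) (67, 0) (67, 91) (0, 91)]
2. ⊥bis P1·P0 via (18.52,53.475): [(0, 48.7276) (67, 65.9023) (67, 91) (0, 91)]  |A|=2256.8978
3. ⊥bis P1·P2 via (18.05,45.855): [(0, 48.7276) (67, 65.9023) (67, 91) (0, 91)]  |A|=2256.8978
4. canonical 4-gon: [(0, 48.7276) (67, 65.9023) (67, 91) (0, 91)]
5. shoelace: 2256.8978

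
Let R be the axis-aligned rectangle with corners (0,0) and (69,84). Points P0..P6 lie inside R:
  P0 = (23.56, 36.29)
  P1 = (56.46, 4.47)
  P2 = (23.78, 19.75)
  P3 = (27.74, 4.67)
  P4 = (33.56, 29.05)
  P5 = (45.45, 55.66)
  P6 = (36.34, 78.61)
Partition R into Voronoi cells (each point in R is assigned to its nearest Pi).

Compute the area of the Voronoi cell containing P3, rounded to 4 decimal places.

1. box [0,69]×[0,84]: [(0, 0) (69, 0) (69, 84) (0, 84)]
2. ⊥bis P3·P0 via (25.65,20.48): [(0, 17.0892) (0, 0) (69, 0) (69, 26.2106)]  |A|=1493.8448
3. ⊥bis P3·P1 via (42.1,4.57): [(42.2261, 22.6713) (0, 17.0892) (0, 0) (42.0682, 0)]  |A|=837.6742
4. ⊥bis P3·P2 via (25.76,12.21): [(42.1832, 16.5227) (0, 5.4454) (0, 0) (42.0682, 0)]  |A|=462.3937
5. ⊥bis P3·P4 via (30.65,16.86): [(42.1664, 14.1108) (37.3641, 15.2572) (0, 5.4454) (0, 0) (42.0682, 0)]  |A|=456.5925
6. ⊥bis P3·P5 via (36.595,30.165): [(42.1664, 14.1108) (37.3641, 15.2572) (0, 5.4454) (0, 0) (42.0682, 0)]  |A|=456.5925
7. ⊥bis P3·P6 via (32.04,41.64): [(42.1664, 14.1108) (37.3641, 15.2572) (0, 5.4454) (0, 0) (42.0682, 0)]  |A|=456.5925
8. canonical 5-gon: [(42.1664, 14.1108) (37.3641, 15.2572) (0, 5.4454) (0, 0) (42.0682, 0)]
9. shoelace: 456.5925

Area of P3's cell: 456.5925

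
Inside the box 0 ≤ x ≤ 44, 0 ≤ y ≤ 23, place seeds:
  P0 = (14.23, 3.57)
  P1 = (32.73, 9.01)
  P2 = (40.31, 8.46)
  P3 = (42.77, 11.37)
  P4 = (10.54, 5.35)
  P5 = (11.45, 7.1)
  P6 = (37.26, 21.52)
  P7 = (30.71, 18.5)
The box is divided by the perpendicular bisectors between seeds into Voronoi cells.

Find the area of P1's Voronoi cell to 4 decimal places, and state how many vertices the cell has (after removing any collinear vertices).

1. box [0,44]×[0,23]: [(0, 0) (44, 0) (44, 23) (0, 23)]
2. ⊥bis P1·P0 via (23.48,6.29): [(25.3296, 0) (44, 0) (44, 23) (18.5664, 23)]  |A|=507.1965
3. ⊥bis P1·P2 via (36.52,8.735): [(25.3296, 0) (35.8862, 0) (37.5551, 23) (18.5664, 23)]  |A|=339.7709
4. ⊥bis P1·P3 via (37.75,10.19): [(25.3296, 0) (35.8862, 0) (36.8908, 13.8453) (34.7389, 23) (18.5664, 23)]  |A|=326.8802
5. ⊥bis P1·P4 via (21.635,7.18): [(19.6124, 19.4427) (25.3296, 0) (35.8862, 0) (36.8908, 13.8453) (34.7389, 23) (19.0257, 23)]  |A|=326.0633
6. ⊥bis P1·P5 via (22.09,8.055): [(21.7073, 12.3183) (25.3296, 0) (35.8862, 0) (36.8908, 13.8453) (34.7389, 23) (20.7486, 23)]  |A|=315.2252
7. ⊥bis P1·P6 via (34.995,15.265): [(20.9876, 20.3372) (21.7073, 12.3183) (25.3296, 0) (35.8862, 0) (36.8908, 13.8453) (36.7024, 14.6467)]  |A|=236.5505
8. ⊥bis P1·P7 via (31.72,13.755): [(36.4088, 14.753) (21.8996, 11.6647) (25.3296, 0) (35.8862, 0) (36.8908, 13.8453) (36.7024, 14.6467)]  |A|=171.6906
9. canonical 6-gon: [(36.4088, 14.753) (21.8996, 11.6647) (25.3296, 0) (35.8862, 0) (36.8908, 13.8453) (36.7024, 14.6467)]
10. shoelace: 171.6906

Area of P1's cell: 171.6906 (6 vertices)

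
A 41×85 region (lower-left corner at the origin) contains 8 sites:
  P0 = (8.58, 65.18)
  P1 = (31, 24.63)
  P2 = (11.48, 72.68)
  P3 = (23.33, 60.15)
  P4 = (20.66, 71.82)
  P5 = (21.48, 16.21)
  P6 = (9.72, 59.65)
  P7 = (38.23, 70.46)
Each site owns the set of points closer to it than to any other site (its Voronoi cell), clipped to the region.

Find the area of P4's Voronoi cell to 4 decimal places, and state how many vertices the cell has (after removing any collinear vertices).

1. box [0,41]×[0,85]: [(0, 0) (41, 0) (41, 85) (0, 85)]
2. ⊥bis P4·P0 via (14.62,68.5): [(41, 20.5075) (41, 85) (5.5505, 85)]  |A|=1143.1151
3. ⊥bis P4·P1 via (25.83,48.225): [(25.7716, 48.2122) (41, 51.549) (41, 85) (5.5505, 85)]  |A|=906.7586
4. ⊥bis P4·P2 via (16.07,72.25): [(15.5587, 66.7922) (25.7716, 48.2122) (41, 51.549) (41, 85) (17.2644, 85)]  |A|=800.1159
5. ⊥bis P4·P3 via (21.995,65.985): [(15.5587, 66.7922) (16.6719, 64.7671) (41, 70.3332) (41, 85) (17.2644, 85)]  |A|=430.3888
6. ⊥bis P4·P5 via (21.07,44.015): [(15.5587, 66.7922) (16.6719, 64.7671) (41, 70.3332) (41, 85) (17.2644, 85)]  |A|=430.3888
7. ⊥bis P4·P6 via (15.19,65.735): [(15.5587, 66.7922) (16.6719, 64.7671) (41, 70.3332) (41, 85) (17.2644, 85)]  |A|=430.3888
8. ⊥bis P4·P7 via (29.445,71.14): [(15.5587, 66.7922) (16.6719, 64.7671) (29.1731, 67.6273) (30.5178, 85) (17.2644, 85)]  |A|=252.6055
9. canonical 5-gon: [(15.5587, 66.7922) (16.6719, 64.7671) (29.1731, 67.6273) (30.5178, 85) (17.2644, 85)]
10. shoelace: 252.6055

Area of P4's cell: 252.6055 (5 vertices)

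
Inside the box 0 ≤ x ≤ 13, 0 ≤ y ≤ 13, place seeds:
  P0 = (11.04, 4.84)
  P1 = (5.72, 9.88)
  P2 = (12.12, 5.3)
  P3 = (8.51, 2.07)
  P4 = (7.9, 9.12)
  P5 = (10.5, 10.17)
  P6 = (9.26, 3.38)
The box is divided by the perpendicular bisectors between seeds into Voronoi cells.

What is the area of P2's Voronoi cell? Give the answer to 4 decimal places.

Area of P2's cell: 8.0299

1. box [0,13]×[0,13]: [(0, 0) (13, 0) (13, 13) (0, 13)]
2. ⊥bis P2·P0 via (11.58,5.07): [(13, 1.7361) (13, 13) (8.2024, 13)]  |A|=27.0198
3. ⊥bis P2·P1 via (8.92,7.59): [(9.9147, 8.9799) (13, 1.7361) (13, 13) (12.7915, 13)]  |A|=17.7955
4. ⊥bis P2·P3 via (10.315,3.685): [(9.9147, 8.9799) (13, 1.7361) (13, 13) (12.7915, 13)]  |A|=17.7955
5. ⊥bis P2·P4 via (10.01,7.21): [(10.4578, 7.7047) (13, 1.7361) (13, 10.5131)]  |A|=11.1564
6. ⊥bis P2·P5 via (11.31,7.735): [(10.5523, 7.4829) (13, 1.7361) (13, 8.2972)]  |A|=8.0299
7. ⊥bis P2·P6 via (10.69,4.34): [(10.5523, 7.4829) (13, 1.7361) (13, 8.2972)]  |A|=8.0299
8. canonical 3-gon: [(10.5523, 7.4829) (13, 1.7361) (13, 8.2972)]
9. shoelace: 8.0299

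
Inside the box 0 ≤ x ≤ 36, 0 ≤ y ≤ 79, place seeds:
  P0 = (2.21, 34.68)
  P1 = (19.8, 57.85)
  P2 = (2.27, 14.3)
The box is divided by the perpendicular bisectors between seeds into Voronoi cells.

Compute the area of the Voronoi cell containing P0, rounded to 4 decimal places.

Area of P0's cell: 591.0551

1. box [0,36]×[0,79]: [(0, 0) (36, 0) (36, 79) (0, 79)]
2. ⊥bis P0·P1 via (11.005,46.265): [(0, 54.6197) (0, 0) (36, 0) (36, 27.2895)]  |A|=1474.3655
3. ⊥bis P0·P2 via (2.24,24.49): [(0, 54.6197) (0, 24.4834) (36, 24.5894) (36, 27.2895)]  |A|=591.0551
4. canonical 4-gon: [(0, 54.6197) (0, 24.4834) (36, 24.5894) (36, 27.2895)]
5. shoelace: 591.0551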